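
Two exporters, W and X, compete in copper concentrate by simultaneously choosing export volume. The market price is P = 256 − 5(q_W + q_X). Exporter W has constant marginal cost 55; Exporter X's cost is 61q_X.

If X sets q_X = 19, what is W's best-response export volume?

10.6

Exporter W's profit: π = q_W(256 − 5(q_W + q_X)) − 55q_W.
∂π/∂q_W = 201 − 10q_W − 5q_X = 0, so q_W = 20.1 − 0.5q_X.
At q_X = 19: q_W = 20.1 − 0.5·19 = 10.6.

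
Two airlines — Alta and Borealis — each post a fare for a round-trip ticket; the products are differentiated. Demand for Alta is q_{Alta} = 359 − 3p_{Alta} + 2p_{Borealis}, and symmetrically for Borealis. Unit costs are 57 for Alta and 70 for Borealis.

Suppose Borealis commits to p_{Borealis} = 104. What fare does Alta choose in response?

Alta's profit: π = (p_{Alta} − 57)(359 − 3p_{Alta} + 2p_{Borealis}).
∂π/∂p_{Alta} = 530 − 6p_{Alta} + 2p_{Borealis} = 0 ⇒ p_{Alta} = 265/3 + (1/3)p_{Borealis}.
At p_{Borealis} = 104: p_{Alta} = 265/3 + (1/3)·104 = 123.

123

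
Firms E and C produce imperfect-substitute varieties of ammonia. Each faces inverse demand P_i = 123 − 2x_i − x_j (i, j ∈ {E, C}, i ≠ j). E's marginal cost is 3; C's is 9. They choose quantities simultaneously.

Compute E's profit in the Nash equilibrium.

Firm E's profit: π = x_E(123 − 2x_E − x_C) − 3x_E.
∂π/∂x_E = 120 − 4x_E − x_C = 0 ⇒ x_E = 30 − 0.25x_C.
Similarly x_C = 28.5 − 0.25x_E.
Solving the two reaction functions simultaneously: (1 − (−0.25)(−0.25))x_E = 30 − 0.25·28.5, so 0.9375x_E = 22.875 and x_E = 24.4.
Then x_C = 28.5 − 0.25·24.4 = 22.4.
P_E = 123 − 2·24.4 − 22.4 = 51.8.
Profit = (51.8 − 3)·24.4 = 1190.72.

1190.72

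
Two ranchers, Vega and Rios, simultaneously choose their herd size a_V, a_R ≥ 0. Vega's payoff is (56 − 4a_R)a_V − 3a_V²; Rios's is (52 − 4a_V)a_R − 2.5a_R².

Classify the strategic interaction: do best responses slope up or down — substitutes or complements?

strategic substitutes

Expanding Vega's payoff: 56a_V − 4a_Ra_V − 3a_V².
∂π/∂a_V = 56 − 4a_R − 6a_V = 0, so a_V = 28/3 − (2/3)a_R.
The best-response slope da_V/da_R = −2/3 < 0: the reaction function is downward-sloping, so the choices are strategic substitutes.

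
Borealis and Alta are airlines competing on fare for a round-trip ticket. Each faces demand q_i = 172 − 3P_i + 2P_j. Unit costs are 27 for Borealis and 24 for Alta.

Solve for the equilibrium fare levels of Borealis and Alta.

Borealis's profit: π = (P_{Borealis} − 27)(172 − 3P_{Borealis} + 2P_{Alta}).
∂π/∂P_{Borealis} = 253 − 6P_{Borealis} + 2P_{Alta} = 0 ⇒ P_{Borealis} = 253/6 + (1/3)P_{Alta}.
Similarly P_{Alta} = 122/3 + (1/3)P_{Borealis}.
Plugging P_{Alta} into Borealis's best response: P_{Borealis} = 253/6 + (1/3)(122/3 + (1/3)P_{Borealis}) ⇒ (8/9)P_{Borealis} = 1003/18, so P_{Borealis} = 62.6875.
Then P_{Alta} = 122/3 + (1/3)·62.6875 = 61.5625.

62.6875, 61.5625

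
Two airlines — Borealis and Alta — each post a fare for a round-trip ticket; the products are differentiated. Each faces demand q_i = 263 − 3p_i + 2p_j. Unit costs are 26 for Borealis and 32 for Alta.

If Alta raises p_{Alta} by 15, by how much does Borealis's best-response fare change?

Borealis's profit: π = (p_{Borealis} − 26)(263 − 3p_{Borealis} + 2p_{Alta}).
∂π/∂p_{Borealis} = 341 − 6p_{Borealis} + 2p_{Alta} = 0 ⇒ p_{Borealis} = 341/6 + (1/3)p_{Alta}.
The reaction-function slope is 1/3, so a 15-unit rise in p_{Alta} moves p_{Borealis} by 1/3 × 15 = 5. Borealis's best response rises — the actions are strategic complements.

5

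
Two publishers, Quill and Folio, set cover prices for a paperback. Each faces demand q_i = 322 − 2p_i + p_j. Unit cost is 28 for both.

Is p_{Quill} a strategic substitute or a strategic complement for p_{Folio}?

strategic complements

Quill's profit: π = (p_{Quill} − 28)(322 − 2p_{Quill} + p_{Folio}).
∂π/∂p_{Quill} = 378 − 4p_{Quill} + p_{Folio} = 0 ⇒ p_{Quill} = 94.5 + 0.25p_{Folio}.
The best-response slope dp_{Quill}/dp_{Folio} = 0.25 > 0: the reaction function is upward-sloping, so the choices are strategic complements.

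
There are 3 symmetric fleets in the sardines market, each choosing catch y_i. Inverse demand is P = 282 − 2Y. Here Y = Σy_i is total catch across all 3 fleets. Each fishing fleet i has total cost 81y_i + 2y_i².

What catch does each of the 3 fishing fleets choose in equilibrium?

A representative fishing fleet's profit is π_i = y_i(282 − 2Y) − 81y_i − 2y_i², with Y = y_i + Σ_{j≠i} y_j.
First-order condition: 201 − 8y_i − 2Σ_{j≠i} y_j = 0.
Imposing symmetry (y_j = y for all j) turns Σ_{j≠i} y_j into 2y, so 201 = 12y and y = 16.75.

16.75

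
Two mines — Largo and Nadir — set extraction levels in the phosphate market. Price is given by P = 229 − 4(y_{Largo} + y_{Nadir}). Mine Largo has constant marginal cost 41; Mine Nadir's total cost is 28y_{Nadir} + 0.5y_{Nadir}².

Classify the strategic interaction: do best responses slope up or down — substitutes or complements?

strategic substitutes

Mine Largo's profit: π = y_{Largo}(229 − 4(y_{Largo} + y_{Nadir})) − 41y_{Largo}.
∂π/∂y_{Largo} = 188 − 8y_{Largo} − 4y_{Nadir} = 0, so y_{Largo} = 23.5 − 0.5y_{Nadir}.
The best-response slope dy_{Largo}/dy_{Nadir} = −0.5 < 0: the reaction function is downward-sloping, so the choices are strategic substitutes.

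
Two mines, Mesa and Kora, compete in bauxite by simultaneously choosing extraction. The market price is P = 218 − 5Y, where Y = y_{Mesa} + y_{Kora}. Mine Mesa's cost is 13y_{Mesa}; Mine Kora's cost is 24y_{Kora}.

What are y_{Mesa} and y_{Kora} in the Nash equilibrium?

Mine Mesa's profit: π = y_{Mesa}(218 − 5(y_{Mesa} + y_{Kora})) − 13y_{Mesa}.
∂π/∂y_{Mesa} = 205 − 10y_{Mesa} − 5y_{Kora} = 0, so y_{Mesa} = 20.5 − 0.5y_{Kora}.
By the same steps for Kora: y_{Kora} = 19.4 − 0.5y_{Mesa}.
Substituting the second reaction function into the first: y_{Mesa} = 20.5 − 0.5(19.4 − 0.5y_{Mesa}), which gives 0.75y_{Mesa} = 10.8 ⇒ y_{Mesa} = 14.4.
Then y_{Kora} = 19.4 − 0.5·14.4 = 12.2.

14.4, 12.2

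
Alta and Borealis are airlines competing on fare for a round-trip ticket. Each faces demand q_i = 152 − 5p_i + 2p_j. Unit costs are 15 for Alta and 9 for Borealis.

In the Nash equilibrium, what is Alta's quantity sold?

Alta's profit: π = (p_{Alta} − 15)(152 − 5p_{Alta} + 2p_{Borealis}).
∂π/∂p_{Alta} = 227 − 10p_{Alta} + 2p_{Borealis} = 0 ⇒ p_{Alta} = 22.7 + 0.2p_{Borealis}.
Similarly p_{Borealis} = 19.7 + 0.2p_{Alta}.
Substituting the second reaction function into the first: p_{Alta} = 22.7 + 0.2(19.7 + 0.2p_{Alta}), which gives 0.96p_{Alta} = 26.64 ⇒ p_{Alta} = 27.75.
Then p_{Borealis} = 19.7 + 0.2·27.75 = 25.25.
q_{Alta} = 152 − 5·27.75 + 2·25.25 = 63.75.

63.75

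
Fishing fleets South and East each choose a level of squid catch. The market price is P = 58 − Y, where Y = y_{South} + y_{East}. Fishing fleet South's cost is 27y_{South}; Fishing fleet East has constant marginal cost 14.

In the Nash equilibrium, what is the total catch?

Fishing fleet South's profit: π = y_{South}(58 − (y_{South} + y_{East})) − 27y_{South}.
∂π/∂y_{South} = 31 − 2y_{South} − y_{East} = 0, so y_{South} = 15.5 − 0.5y_{East}.
By the same steps for East: y_{East} = 22 − 0.5y_{South}.
Solving the two reaction functions simultaneously: (1 − (−0.5)(−0.5))y_{South} = 15.5 − 0.5·22, so 0.75y_{South} = 4.5 and y_{South} = 6.
Then y_{East} = 22 − 0.5·6 = 19.
Total catch: 6 + 19 = 25.

25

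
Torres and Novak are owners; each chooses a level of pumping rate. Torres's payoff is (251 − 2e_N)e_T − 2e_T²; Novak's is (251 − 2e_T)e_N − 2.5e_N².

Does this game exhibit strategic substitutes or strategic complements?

strategic substitutes

Expanding Torres's payoff: 251e_T − 2e_Ne_T − 2e_T².
∂π/∂e_T = 251 − 2e_N − 4e_T = 0, so e_T = 62.75 − 0.5e_N.
The best-response slope de_T/de_N = −0.5 < 0: the reaction function is downward-sloping, so the choices are strategic substitutes.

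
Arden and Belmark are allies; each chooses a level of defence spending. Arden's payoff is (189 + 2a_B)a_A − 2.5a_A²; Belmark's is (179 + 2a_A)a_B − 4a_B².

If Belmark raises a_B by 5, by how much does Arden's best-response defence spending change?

Expanding Arden's payoff: 189a_A + 2a_Ba_A − 2.5a_A².
∂π/∂a_A = 189 + 2a_B − 5a_A = 0, so a_A = 37.8 + 0.4a_B.
The reaction-function slope is 0.4, so a 5-unit rise in a_B moves a_A by 0.4 × 5 = 2. Arden's best response rises — the actions are strategic complements.

2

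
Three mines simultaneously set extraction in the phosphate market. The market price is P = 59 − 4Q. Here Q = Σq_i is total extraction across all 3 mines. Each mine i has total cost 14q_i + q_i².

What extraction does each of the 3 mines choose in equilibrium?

2.5

A representative mine's profit is π_i = q_i(59 − 4Q) − 14q_i − q_i², with Q = q_i + Σ_{j≠i} q_j.
First-order condition: 45 − 10q_i − 4Σ_{j≠i} q_j = 0.
Imposing symmetry (q_j = q for all j) turns Σ_{j≠i} q_j into 2q, so 45 = 18q and q = 2.5.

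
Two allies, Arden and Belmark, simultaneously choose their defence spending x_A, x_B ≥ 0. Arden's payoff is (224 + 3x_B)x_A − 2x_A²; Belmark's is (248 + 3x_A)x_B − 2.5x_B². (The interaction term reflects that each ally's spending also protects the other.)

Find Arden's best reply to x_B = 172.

185

Expanding Arden's payoff: 224x_A + 3x_Bx_A − 2x_A².
∂π/∂x_A = 224 + 3x_B − 4x_A = 0, so x_A = 56 + 0.75x_B.
At x_B = 172: x_A = 56 + 0.75·172 = 185.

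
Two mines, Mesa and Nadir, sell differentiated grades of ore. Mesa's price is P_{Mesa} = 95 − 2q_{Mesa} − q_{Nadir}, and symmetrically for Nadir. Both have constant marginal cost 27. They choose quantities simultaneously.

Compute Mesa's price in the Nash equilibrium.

Mine Mesa's profit: π = q_{Mesa}(95 − 2q_{Mesa} − q_{Nadir}) − 27q_{Mesa}.
∂π/∂q_{Mesa} = 68 − 4q_{Mesa} − q_{Nadir} = 0 ⇒ q_{Mesa} = 17 − 0.25q_{Nadir}.
The game is symmetric, so in equilibrium q_{Nadir} = q_{Mesa}: the reaction function gives 1.25q_{Mesa} = 17, hence q_{Mesa} = 13.6.
P_{Mesa} = 95 − 2·13.6 − 13.6 = 54.2.

54.2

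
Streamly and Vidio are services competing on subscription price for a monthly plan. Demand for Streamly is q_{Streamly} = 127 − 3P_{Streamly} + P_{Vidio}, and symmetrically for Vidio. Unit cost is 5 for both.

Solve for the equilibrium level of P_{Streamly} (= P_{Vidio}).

28.4

Streamly's profit: π = (P_{Streamly} − 5)(127 − 3P_{Streamly} + P_{Vidio}).
∂π/∂P_{Streamly} = 142 − 6P_{Streamly} + P_{Vidio} = 0 ⇒ P_{Streamly} = 71/3 + (1/6)P_{Vidio}.
By symmetry P_{Vidio} = P_{Streamly}; substituting into the reaction function, (5/6)P_{Streamly} = 71/3 and P_{Streamly} = 28.4.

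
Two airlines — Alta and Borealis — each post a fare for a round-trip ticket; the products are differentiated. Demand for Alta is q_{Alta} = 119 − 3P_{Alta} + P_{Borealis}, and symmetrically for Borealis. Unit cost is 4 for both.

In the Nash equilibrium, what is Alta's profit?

1478.52

Alta's profit: π = (P_{Alta} − 4)(119 − 3P_{Alta} + P_{Borealis}).
∂π/∂P_{Alta} = 131 − 6P_{Alta} + P_{Borealis} = 0 ⇒ P_{Alta} = 131/6 + (1/6)P_{Borealis}.
The game is symmetric, so in equilibrium P_{Borealis} = P_{Alta}: the reaction function gives (5/6)P_{Alta} = 131/6, hence P_{Alta} = 26.2.
q_{Alta} = 119 − 3·26.2 + 26.2 = 66.6.
Profit = (26.2 − 4)·66.6 = 1478.52.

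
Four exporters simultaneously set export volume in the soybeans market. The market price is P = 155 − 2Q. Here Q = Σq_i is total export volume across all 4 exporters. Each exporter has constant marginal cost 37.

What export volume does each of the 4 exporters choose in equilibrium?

A representative exporter's profit is π_i = q_i(155 − 2Q) − 37q_i, with Q = q_i + Σ_{j≠i} q_j.
First-order condition: 118 − 4q_i − 2Σ_{j≠i} q_j = 0.
With identical exporters, set every q_j = q: then 118 − 4q − 6q = 0, i.e. q = 118/10 = 11.8.

11.8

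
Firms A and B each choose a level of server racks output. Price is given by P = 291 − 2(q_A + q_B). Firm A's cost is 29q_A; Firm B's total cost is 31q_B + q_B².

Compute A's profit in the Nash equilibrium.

Firm A's profit: π = q_A(291 − 2(q_A + q_B)) − 29q_A.
∂π/∂q_A = 262 − 4q_A − 2q_B = 0, so q_A = 65.5 − 0.5q_B.
For B: ∂π/∂q_B = 260 − 6q_B − 2q_A = 0 ⇒ q_B = 130/3 − (1/3)q_A.
Plugging q_B into A's best response: q_A = 65.5 − 0.5(130/3 − (1/3)q_A) ⇒ (5/6)q_A = 263/6, so q_A = 52.6.
Then q_B = 130/3 − (1/3)·52.6 = 25.8.
Price P = 291 − 2·78.4 = 134.2.
A's profit: (134.2 − 29)·52.6 = 5533.52.

5533.52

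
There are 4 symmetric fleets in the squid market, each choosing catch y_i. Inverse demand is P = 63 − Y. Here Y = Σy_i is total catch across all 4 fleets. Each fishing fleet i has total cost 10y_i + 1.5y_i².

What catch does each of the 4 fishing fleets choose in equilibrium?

6.625

A representative fishing fleet's profit is π_i = y_i(63 − Y) − 10y_i − 1.5y_i², with Y = y_i + Σ_{j≠i} y_j.
First-order condition: 53 − 5y_i − Σ_{j≠i} y_j = 0.
With identical fishing fleets, set every y_j = y: then 53 − 5y − 3y = 0, i.e. y = 53/8 = 6.625.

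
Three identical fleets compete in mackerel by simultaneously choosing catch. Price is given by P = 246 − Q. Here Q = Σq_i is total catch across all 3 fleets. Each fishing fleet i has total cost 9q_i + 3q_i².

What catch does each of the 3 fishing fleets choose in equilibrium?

A representative fishing fleet's profit is π_i = q_i(246 − Q) − 9q_i − 3q_i², with Q = q_i + Σ_{j≠i} q_j.
First-order condition: 237 − 8q_i − Σ_{j≠i} q_j = 0.
With identical fishing fleets, set every q_j = q: then 237 − 8q − 2q = 0, i.e. q = 237/10 = 23.7.

23.7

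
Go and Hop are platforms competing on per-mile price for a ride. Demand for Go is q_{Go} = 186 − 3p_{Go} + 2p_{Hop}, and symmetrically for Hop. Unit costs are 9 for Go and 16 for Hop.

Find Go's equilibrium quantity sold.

Go's profit: π = (p_{Go} − 9)(186 − 3p_{Go} + 2p_{Hop}).
∂π/∂p_{Go} = 213 − 6p_{Go} + 2p_{Hop} = 0 ⇒ p_{Go} = 35.5 + (1/3)p_{Hop}.
Similarly p_{Hop} = 39 + (1/3)p_{Go}.
Solving the two reaction functions simultaneously: (1 − (1/3)(1/3))p_{Go} = 35.5 + (1/3)·39, so (8/9)p_{Go} = 48.5 and p_{Go} = 54.5625.
Then p_{Hop} = 39 + (1/3)·54.5625 = 57.1875.
q_{Go} = 186 − 3·54.5625 + 2·57.1875 = 136.6875.

136.6875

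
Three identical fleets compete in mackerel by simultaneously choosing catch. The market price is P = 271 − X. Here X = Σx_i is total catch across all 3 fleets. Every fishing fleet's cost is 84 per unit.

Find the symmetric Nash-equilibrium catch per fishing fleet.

46.75

A representative fishing fleet's profit is π_i = x_i(271 − X) − 84x_i, with X = x_i + Σ_{j≠i} x_j.
First-order condition: 187 − 2x_i − Σ_{j≠i} x_j = 0.
With identical fishing fleets, set every x_j = x: then 187 − 2x − 2x = 0, i.e. x = 187/4 = 46.75.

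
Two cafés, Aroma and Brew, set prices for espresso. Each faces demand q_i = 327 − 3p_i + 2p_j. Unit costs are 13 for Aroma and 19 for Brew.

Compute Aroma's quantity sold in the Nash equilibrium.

Aroma's profit: π = (p_{Aroma} − 13)(327 − 3p_{Aroma} + 2p_{Brew}).
∂π/∂p_{Aroma} = 366 − 6p_{Aroma} + 2p_{Brew} = 0 ⇒ p_{Aroma} = 61 + (1/3)p_{Brew}.
Similarly p_{Brew} = 64 + (1/3)p_{Aroma}.
Solving the two reaction functions simultaneously: (1 − (1/3)(1/3))p_{Aroma} = 61 + (1/3)·64, so (8/9)p_{Aroma} = 247/3 and p_{Aroma} = 92.625.
Then p_{Brew} = 64 + (1/3)·92.625 = 94.875.
q_{Aroma} = 327 − 3·92.625 + 2·94.875 = 238.875.

238.875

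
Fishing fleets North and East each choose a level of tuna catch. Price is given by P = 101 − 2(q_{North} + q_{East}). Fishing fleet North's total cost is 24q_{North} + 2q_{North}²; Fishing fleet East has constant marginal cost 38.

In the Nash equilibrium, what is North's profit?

Fishing fleet North's profit: π = q_{North}(101 − 2(q_{North} + q_{East})) − 24q_{North} − 2q_{North}².
∂π/∂q_{North} = 77 − 8q_{North} − 2q_{East} = 0, so q_{North} = 9.625 − 0.25q_{East}.
For East: ∂π/∂q_{East} = 63 − 4q_{East} − 2q_{North} = 0 ⇒ q_{East} = 15.75 − 0.5q_{North}.
Substituting the second reaction function into the first: q_{North} = 9.625 − 0.25(15.75 − 0.5q_{North}), which gives 0.875q_{North} = 5.6875 ⇒ q_{North} = 6.5.
Then q_{East} = 15.75 − 0.5·6.5 = 12.5.
Price P = 101 − 2·19 = 63.
North's profit: (63 − 24)·6.5 − 2(6.5)² = 169.

169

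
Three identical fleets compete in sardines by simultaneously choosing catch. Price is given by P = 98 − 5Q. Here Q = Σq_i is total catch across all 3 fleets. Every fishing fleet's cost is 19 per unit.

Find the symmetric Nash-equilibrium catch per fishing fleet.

A representative fishing fleet's profit is π_i = q_i(98 − 5Q) − 19q_i, with Q = q_i + Σ_{j≠i} q_j.
First-order condition: 79 − 10q_i − 5Σ_{j≠i} q_j = 0.
In a symmetric equilibrium every fishing fleet chooses the same q, so Σ_{j≠i} q_j = 2q. The condition becomes 79 − 20q = 0, giving q = 79/20 = 3.95.

3.95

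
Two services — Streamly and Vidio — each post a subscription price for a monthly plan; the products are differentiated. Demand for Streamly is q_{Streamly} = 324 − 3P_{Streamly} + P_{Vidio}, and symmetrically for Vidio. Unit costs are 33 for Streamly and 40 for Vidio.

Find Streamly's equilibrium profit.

8174.52

Streamly's profit: π = (P_{Streamly} − 33)(324 − 3P_{Streamly} + P_{Vidio}).
∂π/∂P_{Streamly} = 423 − 6P_{Streamly} + P_{Vidio} = 0 ⇒ P_{Streamly} = 70.5 + (1/6)P_{Vidio}.
Similarly P_{Vidio} = 74 + (1/6)P_{Streamly}.
Substituting the second reaction function into the first: P_{Streamly} = 70.5 + (1/6)(74 + (1/6)P_{Streamly}), which gives (35/36)P_{Streamly} = 497/6 ⇒ P_{Streamly} = 85.2.
Then P_{Vidio} = 74 + (1/6)·85.2 = 88.2.
q_{Streamly} = 324 − 3·85.2 + 88.2 = 156.6.
Profit = (85.2 − 33)·156.6 = 8174.52.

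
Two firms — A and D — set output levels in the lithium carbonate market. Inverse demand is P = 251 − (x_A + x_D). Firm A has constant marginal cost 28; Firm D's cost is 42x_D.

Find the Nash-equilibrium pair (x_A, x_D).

Firm A's profit: π = x_A(251 − (x_A + x_D)) − 28x_A.
∂π/∂x_A = 223 − 2x_A − x_D = 0, so x_A = 111.5 − 0.5x_D.
By the same steps for D: x_D = 104.5 − 0.5x_A.
Plugging x_D into A's best response: x_A = 111.5 − 0.5(104.5 − 0.5x_A) ⇒ 0.75x_A = 59.25, so x_A = 79.
Then x_D = 104.5 − 0.5·79 = 65.

79, 65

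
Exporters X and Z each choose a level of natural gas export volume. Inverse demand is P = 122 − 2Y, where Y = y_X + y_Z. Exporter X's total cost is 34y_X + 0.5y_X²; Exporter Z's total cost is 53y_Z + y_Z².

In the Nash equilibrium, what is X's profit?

Exporter X's profit: π = y_X(122 − 2(y_X + y_Z)) − 34y_X − 0.5y_X².
∂π/∂y_X = 88 − 5y_X − 2y_Z = 0, so y_X = 17.6 − 0.4y_Z.
For Z: ∂π/∂y_Z = 69 − 6y_Z − 2y_X = 0 ⇒ y_Z = 11.5 − (1/3)y_X.
Solving the two reaction functions simultaneously: (1 − (−0.4)(−1/3))y_X = 17.6 − 0.4·11.5, so (13/15)y_X = 13 and y_X = 15.
Then y_Z = 11.5 − (1/3)·15 = 6.5.
Price P = 122 − 2·21.5 = 79.
X's profit: (79 − 34)·15 − 0.5(15)² = 562.5.

562.5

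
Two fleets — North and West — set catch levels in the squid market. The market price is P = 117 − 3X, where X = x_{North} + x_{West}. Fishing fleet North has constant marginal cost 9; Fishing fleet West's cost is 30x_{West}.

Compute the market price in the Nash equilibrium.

Fishing fleet North's profit: π = x_{North}(117 − 3(x_{North} + x_{West})) − 9x_{North}.
∂π/∂x_{North} = 108 − 6x_{North} − 3x_{West} = 0, so x_{North} = 18 − 0.5x_{West}.
By the same steps for West: x_{West} = 14.5 − 0.5x_{North}.
Substituting the second reaction function into the first: x_{North} = 18 − 0.5(14.5 − 0.5x_{North}), which gives 0.75x_{North} = 10.75 ⇒ x_{North} = 43/3.
Then x_{West} = 14.5 − 0.5·(43/3) = 22/3.
Equilibrium price: P = 117 − 3·(65/3) = 52.

52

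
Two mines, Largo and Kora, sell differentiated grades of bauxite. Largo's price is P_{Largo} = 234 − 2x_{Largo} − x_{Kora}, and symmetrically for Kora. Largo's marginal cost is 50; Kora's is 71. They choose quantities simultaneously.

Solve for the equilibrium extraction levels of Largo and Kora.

Mine Largo's profit: π = x_{Largo}(234 − 2x_{Largo} − x_{Kora}) − 50x_{Largo}.
∂π/∂x_{Largo} = 184 − 4x_{Largo} − x_{Kora} = 0 ⇒ x_{Largo} = 46 − 0.25x_{Kora}.
Similarly x_{Kora} = 40.75 − 0.25x_{Largo}.
Solving the two reaction functions simultaneously: (1 − (−0.25)(−0.25))x_{Largo} = 46 − 0.25·40.75, so 0.9375x_{Largo} = 35.8125 and x_{Largo} = 38.2.
Then x_{Kora} = 40.75 − 0.25·38.2 = 31.2.

38.2, 31.2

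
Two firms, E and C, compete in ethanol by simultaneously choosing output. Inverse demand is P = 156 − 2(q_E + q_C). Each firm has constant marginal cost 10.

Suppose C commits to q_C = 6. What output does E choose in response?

Firm E's profit: π = q_E(156 − 2(q_E + q_C)) − 10q_E.
∂π/∂q_E = 146 − 4q_E − 2q_C = 0, so q_E = 36.5 − 0.5q_C.
At q_C = 6: q_E = 36.5 − 0.5·6 = 33.5.

33.5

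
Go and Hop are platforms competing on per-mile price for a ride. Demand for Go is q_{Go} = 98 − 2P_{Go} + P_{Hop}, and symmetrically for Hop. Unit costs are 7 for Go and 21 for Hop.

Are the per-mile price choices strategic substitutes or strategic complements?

Go's profit: π = (P_{Go} − 7)(98 − 2P_{Go} + P_{Hop}).
∂π/∂P_{Go} = 112 − 4P_{Go} + P_{Hop} = 0 ⇒ P_{Go} = 28 + 0.25P_{Hop}.
The best-response slope dP_{Go}/dP_{Hop} = 0.25 > 0: the reaction function is upward-sloping, so the choices are strategic complements.

strategic complements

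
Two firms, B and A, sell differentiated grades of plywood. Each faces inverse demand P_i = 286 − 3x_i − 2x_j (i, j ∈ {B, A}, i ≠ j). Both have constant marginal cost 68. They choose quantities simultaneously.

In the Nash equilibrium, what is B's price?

149.75

Firm B's profit: π = x_B(286 − 3x_B − 2x_A) − 68x_B.
∂π/∂x_B = 218 − 6x_B − 2x_A = 0 ⇒ x_B = 109/3 − (1/3)x_A.
Setting x_B = x_A in the reaction function: x_B = 109/3 − (1/3)x_B, so x_B = (109/3) / (4/3) = 27.25.
P_B = 286 − 3·27.25 − 2·27.25 = 149.75.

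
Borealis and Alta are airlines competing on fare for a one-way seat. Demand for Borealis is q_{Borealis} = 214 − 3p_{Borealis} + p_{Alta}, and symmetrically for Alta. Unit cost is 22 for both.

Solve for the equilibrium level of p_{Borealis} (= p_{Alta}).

Borealis's profit: π = (p_{Borealis} − 22)(214 − 3p_{Borealis} + p_{Alta}).
∂π/∂p_{Borealis} = 280 − 6p_{Borealis} + p_{Alta} = 0 ⇒ p_{Borealis} = 140/3 + (1/6)p_{Alta}.
Setting p_{Borealis} = p_{Alta} in the reaction function: p_{Borealis} = 140/3 + (1/6)p_{Borealis}, so p_{Borealis} = (140/3) / (5/6) = 56.

56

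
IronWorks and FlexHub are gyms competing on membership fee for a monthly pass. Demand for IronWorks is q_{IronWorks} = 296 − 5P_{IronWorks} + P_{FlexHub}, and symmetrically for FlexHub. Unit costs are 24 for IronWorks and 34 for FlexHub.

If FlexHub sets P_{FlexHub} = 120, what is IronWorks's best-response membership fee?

IronWorks's profit: π = (P_{IronWorks} − 24)(296 − 5P_{IronWorks} + P_{FlexHub}).
∂π/∂P_{IronWorks} = 416 − 10P_{IronWorks} + P_{FlexHub} = 0 ⇒ P_{IronWorks} = 41.6 + 0.1P_{FlexHub}.
At P_{FlexHub} = 120: P_{IronWorks} = 41.6 + 0.1·120 = 53.6.

53.6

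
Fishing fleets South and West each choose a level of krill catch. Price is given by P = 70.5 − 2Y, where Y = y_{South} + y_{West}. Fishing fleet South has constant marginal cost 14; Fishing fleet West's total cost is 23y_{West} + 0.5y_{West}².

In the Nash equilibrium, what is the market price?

37.4375

Fishing fleet South's profit: π = y_{South}(70.5 − 2(y_{South} + y_{West})) − 14y_{South}.
∂π/∂y_{South} = 56.5 − 4y_{South} − 2y_{West} = 0, so y_{South} = 14.125 − 0.5y_{West}.
For West: ∂π/∂y_{West} = 47.5 − 5y_{West} − 2y_{South} = 0 ⇒ y_{West} = 9.5 − 0.4y_{South}.
Solving the two reaction functions simultaneously: (1 − (−0.5)(−0.4))y_{South} = 14.125 − 0.5·9.5, so 0.8y_{South} = 9.375 and y_{South} = 375/32.
Then y_{West} = 9.5 − 0.4·(375/32) = 4.8125.
Equilibrium price: P = 70.5 − 2·(529/32) = 37.4375.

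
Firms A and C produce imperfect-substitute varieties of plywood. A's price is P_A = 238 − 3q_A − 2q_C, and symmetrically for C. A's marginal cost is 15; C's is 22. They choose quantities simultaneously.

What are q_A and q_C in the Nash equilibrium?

28.3125, 26.5625

Firm A's profit: π = q_A(238 − 3q_A − 2q_C) − 15q_A.
∂π/∂q_A = 223 − 6q_A − 2q_C = 0 ⇒ q_A = 223/6 − (1/3)q_C.
Similarly q_C = 36 − (1/3)q_A.
Substituting the second reaction function into the first: q_A = 223/6 − (1/3)(36 − (1/3)q_A), which gives (8/9)q_A = 151/6 ⇒ q_A = 28.3125.
Then q_C = 36 − (1/3)·28.3125 = 26.5625.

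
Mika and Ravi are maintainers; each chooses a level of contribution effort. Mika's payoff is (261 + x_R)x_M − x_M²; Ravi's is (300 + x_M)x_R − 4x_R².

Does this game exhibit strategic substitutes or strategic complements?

Expanding Mika's payoff: 261x_M + x_Rx_M − x_M².
∂π/∂x_M = 261 + x_R − 2x_M = 0, so x_M = 130.5 + 0.5x_R.
The best-response slope dx_M/dx_R = 0.5 > 0: the reaction function is upward-sloping, so the choices are strategic complements.

strategic complements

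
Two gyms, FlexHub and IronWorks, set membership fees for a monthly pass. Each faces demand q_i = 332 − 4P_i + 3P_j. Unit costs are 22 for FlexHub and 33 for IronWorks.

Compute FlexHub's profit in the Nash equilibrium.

FlexHub's profit: π = (P_{FlexHub} − 22)(332 − 4P_{FlexHub} + 3P_{IronWorks}).
∂π/∂P_{FlexHub} = 420 − 8P_{FlexHub} + 3P_{IronWorks} = 0 ⇒ P_{FlexHub} = 52.5 + 0.375P_{IronWorks}.
Similarly P_{IronWorks} = 58 + 0.375P_{FlexHub}.
Solving the two reaction functions simultaneously: (1 − (0.375)(0.375))P_{FlexHub} = 52.5 + 0.375·58, so (55/64)P_{FlexHub} = 74.25 and P_{FlexHub} = 86.4.
Then P_{IronWorks} = 58 + 0.375·86.4 = 90.4.
q_{FlexHub} = 332 − 4·86.4 + 3·90.4 = 257.6.
Profit = (86.4 − 22)·257.6 = 16589.44.

16589.44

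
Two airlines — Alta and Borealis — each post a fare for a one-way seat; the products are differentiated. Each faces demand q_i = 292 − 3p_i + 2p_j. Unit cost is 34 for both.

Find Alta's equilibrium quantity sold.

193.5

Alta's profit: π = (p_{Alta} − 34)(292 − 3p_{Alta} + 2p_{Borealis}).
∂π/∂p_{Alta} = 394 − 6p_{Alta} + 2p_{Borealis} = 0 ⇒ p_{Alta} = 197/3 + (1/3)p_{Borealis}.
Setting p_{Alta} = p_{Borealis} in the reaction function: p_{Alta} = 197/3 + (1/3)p_{Alta}, so p_{Alta} = (197/3) / (2/3) = 98.5.
q_{Alta} = 292 − 3·98.5 + 2·98.5 = 193.5.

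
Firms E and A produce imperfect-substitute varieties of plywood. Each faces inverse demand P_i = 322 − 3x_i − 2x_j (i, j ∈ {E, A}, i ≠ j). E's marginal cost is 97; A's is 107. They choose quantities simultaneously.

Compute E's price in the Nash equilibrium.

183.25

Firm E's profit: π = x_E(322 − 3x_E − 2x_A) − 97x_E.
∂π/∂x_E = 225 − 6x_E − 2x_A = 0 ⇒ x_E = 37.5 − (1/3)x_A.
Similarly x_A = 215/6 − (1/3)x_E.
Substituting the second reaction function into the first: x_E = 37.5 − (1/3)(215/6 − (1/3)x_E), which gives (8/9)x_E = 230/9 ⇒ x_E = 28.75.
Then x_A = 215/6 − (1/3)·28.75 = 26.25.
P_E = 322 − 3·28.75 − 2·26.25 = 183.25.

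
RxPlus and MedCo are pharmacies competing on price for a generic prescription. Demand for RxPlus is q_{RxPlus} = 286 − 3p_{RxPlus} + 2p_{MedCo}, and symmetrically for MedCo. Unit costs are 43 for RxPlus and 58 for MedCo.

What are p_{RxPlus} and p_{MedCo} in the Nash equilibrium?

106.5625, 112.1875

RxPlus's profit: π = (p_{RxPlus} − 43)(286 − 3p_{RxPlus} + 2p_{MedCo}).
∂π/∂p_{RxPlus} = 415 − 6p_{RxPlus} + 2p_{MedCo} = 0 ⇒ p_{RxPlus} = 415/6 + (1/3)p_{MedCo}.
Similarly p_{MedCo} = 230/3 + (1/3)p_{RxPlus}.
Solving the two reaction functions simultaneously: (1 − (1/3)(1/3))p_{RxPlus} = 415/6 + (1/3)·(230/3), so (8/9)p_{RxPlus} = 1705/18 and p_{RxPlus} = 106.5625.
Then p_{MedCo} = 230/3 + (1/3)·106.5625 = 112.1875.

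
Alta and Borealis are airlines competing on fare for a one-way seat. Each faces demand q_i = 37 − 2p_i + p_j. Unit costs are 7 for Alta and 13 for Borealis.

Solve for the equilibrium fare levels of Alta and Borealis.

Alta's profit: π = (p_{Alta} − 7)(37 − 2p_{Alta} + p_{Borealis}).
∂π/∂p_{Alta} = 51 − 4p_{Alta} + p_{Borealis} = 0 ⇒ p_{Alta} = 12.75 + 0.25p_{Borealis}.
Similarly p_{Borealis} = 15.75 + 0.25p_{Alta}.
Substituting the second reaction function into the first: p_{Alta} = 12.75 + 0.25(15.75 + 0.25p_{Alta}), which gives 0.9375p_{Alta} = 16.6875 ⇒ p_{Alta} = 17.8.
Then p_{Borealis} = 15.75 + 0.25·17.8 = 20.2.

17.8, 20.2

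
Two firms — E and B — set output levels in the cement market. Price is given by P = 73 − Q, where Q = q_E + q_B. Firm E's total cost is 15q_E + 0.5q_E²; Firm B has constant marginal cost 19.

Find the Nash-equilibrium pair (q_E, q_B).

Firm E's profit: π = q_E(73 − (q_E + q_B)) − 15q_E − 0.5q_E².
∂π/∂q_E = 58 − 3q_E − q_B = 0, so q_E = 58/3 − (1/3)q_B.
For B: ∂π/∂q_B = 54 − 2q_B − q_E = 0 ⇒ q_B = 27 − 0.5q_E.
Plugging q_B into E's best response: q_E = 58/3 − (1/3)(27 − 0.5q_E) ⇒ (5/6)q_E = 31/3, so q_E = 12.4.
Then q_B = 27 − 0.5·12.4 = 20.8.

12.4, 20.8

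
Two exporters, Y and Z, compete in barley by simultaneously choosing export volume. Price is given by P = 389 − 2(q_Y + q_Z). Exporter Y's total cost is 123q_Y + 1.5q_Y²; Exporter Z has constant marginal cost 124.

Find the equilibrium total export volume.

Exporter Y's profit: π = q_Y(389 − 2(q_Y + q_Z)) − 123q_Y − 1.5q_Y².
∂π/∂q_Y = 266 − 7q_Y − 2q_Z = 0, so q_Y = 38 − (2/7)q_Z.
For Z: ∂π/∂q_Z = 265 − 4q_Z − 2q_Y = 0 ⇒ q_Z = 66.25 − 0.5q_Y.
Plugging q_Z into Y's best response: q_Y = 38 − (2/7)(66.25 − 0.5q_Y) ⇒ (6/7)q_Y = 267/14, so q_Y = 22.25.
Then q_Z = 66.25 − 0.5·22.25 = 55.125.
Total export volume: 22.25 + 55.125 = 77.375.

77.375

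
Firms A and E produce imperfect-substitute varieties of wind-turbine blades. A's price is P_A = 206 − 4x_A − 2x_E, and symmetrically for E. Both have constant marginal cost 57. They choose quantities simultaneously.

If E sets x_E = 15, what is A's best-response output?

Firm A's profit: π = x_A(206 − 4x_A − 2x_E) − 57x_A.
∂π/∂x_A = 149 − 8x_A − 2x_E = 0 ⇒ x_A = 18.625 − 0.25x_E.
At x_E = 15: x_A = 18.625 − 0.25·15 = 14.875.

14.875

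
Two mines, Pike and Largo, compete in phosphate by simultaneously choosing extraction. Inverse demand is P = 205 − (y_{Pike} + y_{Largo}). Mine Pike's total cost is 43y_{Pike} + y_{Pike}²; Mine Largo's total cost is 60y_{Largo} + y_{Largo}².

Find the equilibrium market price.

Mine Pike's profit: π = y_{Pike}(205 − (y_{Pike} + y_{Largo})) − 43y_{Pike} − y_{Pike}².
∂π/∂y_{Pike} = 162 − 4y_{Pike} − y_{Largo} = 0, so y_{Pike} = 40.5 − 0.25y_{Largo}.
By the same steps for Largo: y_{Largo} = 36.25 − 0.25y_{Pike}.
Plugging y_{Largo} into Pike's best response: y_{Pike} = 40.5 − 0.25(36.25 − 0.25y_{Pike}) ⇒ 0.9375y_{Pike} = 31.4375, so y_{Pike} = 503/15.
Then y_{Largo} = 36.25 − 0.25·(503/15) = 418/15.
Equilibrium price: P = 205 − 61.4 = 143.6.

143.6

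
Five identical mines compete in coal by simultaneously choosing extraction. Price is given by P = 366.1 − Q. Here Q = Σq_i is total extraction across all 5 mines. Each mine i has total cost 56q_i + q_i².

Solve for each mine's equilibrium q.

A representative mine's profit is π_i = q_i(366.1 − Q) − 56q_i − q_i², with Q = q_i + Σ_{j≠i} q_j.
First-order condition: 310.1 − 4q_i − Σ_{j≠i} q_j = 0.
With identical mines, set every q_j = q: then 310.1 − 4q − 4q = 0, i.e. q = 310.1/8 = 38.7625.

38.7625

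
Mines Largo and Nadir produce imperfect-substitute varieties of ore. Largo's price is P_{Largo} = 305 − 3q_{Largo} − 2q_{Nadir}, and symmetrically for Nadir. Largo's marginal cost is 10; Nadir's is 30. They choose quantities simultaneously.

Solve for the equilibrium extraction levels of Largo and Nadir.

38.125, 33.125

Mine Largo's profit: π = q_{Largo}(305 − 3q_{Largo} − 2q_{Nadir}) − 10q_{Largo}.
∂π/∂q_{Largo} = 295 − 6q_{Largo} − 2q_{Nadir} = 0 ⇒ q_{Largo} = 295/6 − (1/3)q_{Nadir}.
Similarly q_{Nadir} = 275/6 − (1/3)q_{Largo}.
Substituting the second reaction function into the first: q_{Largo} = 295/6 − (1/3)(275/6 − (1/3)q_{Largo}), which gives (8/9)q_{Largo} = 305/9 ⇒ q_{Largo} = 38.125.
Then q_{Nadir} = 275/6 − (1/3)·38.125 = 33.125.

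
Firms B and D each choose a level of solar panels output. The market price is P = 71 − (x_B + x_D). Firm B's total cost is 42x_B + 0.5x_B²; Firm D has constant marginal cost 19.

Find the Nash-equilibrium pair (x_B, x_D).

Firm B's profit: π = x_B(71 − (x_B + x_D)) − 42x_B − 0.5x_B².
∂π/∂x_B = 29 − 3x_B − x_D = 0, so x_B = 29/3 − (1/3)x_D.
For D: ∂π/∂x_D = 52 − 2x_D − x_B = 0 ⇒ x_D = 26 − 0.5x_B.
Solving the two reaction functions simultaneously: (1 − (−1/3)(−0.5))x_B = 29/3 − (1/3)·26, so (5/6)x_B = 1 and x_B = 1.2.
Then x_D = 26 − 0.5·1.2 = 25.4.

1.2, 25.4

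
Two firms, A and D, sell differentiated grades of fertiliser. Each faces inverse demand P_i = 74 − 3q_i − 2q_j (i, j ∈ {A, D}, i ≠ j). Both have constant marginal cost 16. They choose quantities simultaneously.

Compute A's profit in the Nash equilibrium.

157.6875

Firm A's profit: π = q_A(74 − 3q_A − 2q_D) − 16q_A.
∂π/∂q_A = 58 − 6q_A − 2q_D = 0 ⇒ q_A = 29/3 − (1/3)q_D.
By symmetry q_D = q_A; substituting into the reaction function, (4/3)q_A = 29/3 and q_A = 7.25.
P_A = 74 − 3·7.25 − 2·7.25 = 37.75.
Profit = (37.75 − 16)·7.25 = 157.6875.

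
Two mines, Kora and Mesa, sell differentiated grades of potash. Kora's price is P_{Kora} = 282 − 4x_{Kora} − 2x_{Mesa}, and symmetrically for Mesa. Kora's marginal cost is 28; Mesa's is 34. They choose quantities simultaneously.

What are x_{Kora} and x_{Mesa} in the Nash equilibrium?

25.6, 24.6

Mine Kora's profit: π = x_{Kora}(282 − 4x_{Kora} − 2x_{Mesa}) − 28x_{Kora}.
∂π/∂x_{Kora} = 254 − 8x_{Kora} − 2x_{Mesa} = 0 ⇒ x_{Kora} = 31.75 − 0.25x_{Mesa}.
Similarly x_{Mesa} = 31 − 0.25x_{Kora}.
Plugging x_{Mesa} into Kora's best response: x_{Kora} = 31.75 − 0.25(31 − 0.25x_{Kora}) ⇒ 0.9375x_{Kora} = 24, so x_{Kora} = 25.6.
Then x_{Mesa} = 31 − 0.25·25.6 = 24.6.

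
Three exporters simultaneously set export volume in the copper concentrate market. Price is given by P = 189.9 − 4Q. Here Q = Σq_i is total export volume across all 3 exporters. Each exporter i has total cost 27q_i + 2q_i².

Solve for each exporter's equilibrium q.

8.145

A representative exporter's profit is π_i = q_i(189.9 − 4Q) − 27q_i − 2q_i², with Q = q_i + Σ_{j≠i} q_j.
First-order condition: 162.9 − 12q_i − 4Σ_{j≠i} q_j = 0.
Imposing symmetry (q_j = q for all j) turns Σ_{j≠i} q_j into 2q, so 162.9 = 20q and q = 8.145.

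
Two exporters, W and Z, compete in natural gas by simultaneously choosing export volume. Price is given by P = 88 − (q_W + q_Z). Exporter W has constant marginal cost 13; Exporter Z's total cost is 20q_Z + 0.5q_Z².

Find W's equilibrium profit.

985.96

Exporter W's profit: π = q_W(88 − (q_W + q_Z)) − 13q_W.
∂π/∂q_W = 75 − 2q_W − q_Z = 0, so q_W = 37.5 − 0.5q_Z.
For Z: ∂π/∂q_Z = 68 − 3q_Z − q_W = 0 ⇒ q_Z = 68/3 − (1/3)q_W.
Solving the two reaction functions simultaneously: (1 − (−0.5)(−1/3))q_W = 37.5 − 0.5·(68/3), so (5/6)q_W = 157/6 and q_W = 31.4.
Then q_Z = 68/3 − (1/3)·31.4 = 12.2.
Price P = 88 − 43.6 = 44.4.
W's profit: (44.4 − 13)·31.4 = 985.96.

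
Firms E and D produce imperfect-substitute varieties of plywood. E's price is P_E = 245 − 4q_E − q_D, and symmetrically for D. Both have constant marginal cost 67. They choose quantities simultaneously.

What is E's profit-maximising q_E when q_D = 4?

Firm E's profit: π = q_E(245 − 4q_E − q_D) − 67q_E.
∂π/∂q_E = 178 − 8q_E − q_D = 0 ⇒ q_E = 22.25 − 0.125q_D.
At q_D = 4: q_E = 22.25 − 0.125·4 = 21.75.

21.75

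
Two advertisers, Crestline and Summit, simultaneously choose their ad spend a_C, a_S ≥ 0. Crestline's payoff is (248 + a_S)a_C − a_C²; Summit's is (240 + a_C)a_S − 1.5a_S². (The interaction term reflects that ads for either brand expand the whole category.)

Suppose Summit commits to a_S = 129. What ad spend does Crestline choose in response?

Expanding Crestline's payoff: 248a_C + a_Sa_C − a_C².
∂π/∂a_C = 248 + a_S − 2a_C = 0, so a_C = 124 + 0.5a_S.
At a_S = 129: a_C = 124 + 0.5·129 = 188.5.

188.5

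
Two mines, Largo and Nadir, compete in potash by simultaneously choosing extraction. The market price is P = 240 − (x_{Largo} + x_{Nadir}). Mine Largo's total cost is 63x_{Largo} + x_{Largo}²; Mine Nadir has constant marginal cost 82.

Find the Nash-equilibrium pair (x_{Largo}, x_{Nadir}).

Mine Largo's profit: π = x_{Largo}(240 − (x_{Largo} + x_{Nadir})) − 63x_{Largo} − x_{Largo}².
∂π/∂x_{Largo} = 177 − 4x_{Largo} − x_{Nadir} = 0, so x_{Largo} = 44.25 − 0.25x_{Nadir}.
For Nadir: ∂π/∂x_{Nadir} = 158 − 2x_{Nadir} − x_{Largo} = 0 ⇒ x_{Nadir} = 79 − 0.5x_{Largo}.
Plugging x_{Nadir} into Largo's best response: x_{Largo} = 44.25 − 0.25(79 − 0.5x_{Largo}) ⇒ 0.875x_{Largo} = 24.5, so x_{Largo} = 28.
Then x_{Nadir} = 79 − 0.5·28 = 65.

28, 65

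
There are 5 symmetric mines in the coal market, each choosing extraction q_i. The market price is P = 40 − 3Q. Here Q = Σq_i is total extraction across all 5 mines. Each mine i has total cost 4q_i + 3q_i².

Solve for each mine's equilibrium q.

A representative mine's profit is π_i = q_i(40 − 3Q) − 4q_i − 3q_i², with Q = q_i + Σ_{j≠i} q_j.
First-order condition: 36 − 12q_i − 3Σ_{j≠i} q_j = 0.
With identical mines, set every q_j = q: then 36 − 12q − 12q = 0, i.e. q = 36/24 = 1.5.

1.5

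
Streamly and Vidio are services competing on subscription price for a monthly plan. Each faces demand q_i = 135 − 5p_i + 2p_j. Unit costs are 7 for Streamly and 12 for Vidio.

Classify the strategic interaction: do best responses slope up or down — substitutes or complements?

strategic complements

Streamly's profit: π = (p_{Streamly} − 7)(135 − 5p_{Streamly} + 2p_{Vidio}).
∂π/∂p_{Streamly} = 170 − 10p_{Streamly} + 2p_{Vidio} = 0 ⇒ p_{Streamly} = 17 + 0.2p_{Vidio}.
The best-response slope dp_{Streamly}/dp_{Vidio} = 0.2 > 0: the reaction function is upward-sloping, so the choices are strategic complements.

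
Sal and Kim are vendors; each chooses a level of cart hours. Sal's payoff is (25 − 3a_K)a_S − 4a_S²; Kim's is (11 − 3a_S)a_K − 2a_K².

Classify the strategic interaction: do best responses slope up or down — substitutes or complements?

Expanding Sal's payoff: 25a_S − 3a_Ka_S − 4a_S².
∂π/∂a_S = 25 − 3a_K − 8a_S = 0, so a_S = 3.125 − 0.375a_K.
The best-response slope da_S/da_K = −0.375 < 0: the reaction function is downward-sloping, so the choices are strategic substitutes.

strategic substitutes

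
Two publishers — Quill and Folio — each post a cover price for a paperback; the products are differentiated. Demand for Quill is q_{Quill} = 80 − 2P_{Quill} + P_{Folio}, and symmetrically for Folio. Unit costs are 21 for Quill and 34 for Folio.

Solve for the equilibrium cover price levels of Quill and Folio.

42.4, 47.6

Quill's profit: π = (P_{Quill} − 21)(80 − 2P_{Quill} + P_{Folio}).
∂π/∂P_{Quill} = 122 − 4P_{Quill} + P_{Folio} = 0 ⇒ P_{Quill} = 30.5 + 0.25P_{Folio}.
Similarly P_{Folio} = 37 + 0.25P_{Quill}.
Substituting the second reaction function into the first: P_{Quill} = 30.5 + 0.25(37 + 0.25P_{Quill}), which gives 0.9375P_{Quill} = 39.75 ⇒ P_{Quill} = 42.4.
Then P_{Folio} = 37 + 0.25·42.4 = 47.6.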